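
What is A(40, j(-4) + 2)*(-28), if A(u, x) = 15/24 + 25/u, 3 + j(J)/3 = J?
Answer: -35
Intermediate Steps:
j(J) = -9 + 3*J
A(u, x) = 5/8 + 25/u (A(u, x) = 15*(1/24) + 25/u = 5/8 + 25/u)
A(40, j(-4) + 2)*(-28) = (5/8 + 25/40)*(-28) = (5/8 + 25*(1/40))*(-28) = (5/8 + 5/8)*(-28) = (5/4)*(-28) = -35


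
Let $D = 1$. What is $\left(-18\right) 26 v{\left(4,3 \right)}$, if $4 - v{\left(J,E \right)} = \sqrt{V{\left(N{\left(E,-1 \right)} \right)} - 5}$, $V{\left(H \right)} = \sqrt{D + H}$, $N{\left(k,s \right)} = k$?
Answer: $-1872 + 468 i \sqrt{3} \approx -1872.0 + 810.6 i$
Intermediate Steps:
$V{\left(H \right)} = \sqrt{1 + H}$
$v{\left(J,E \right)} = 4 - \sqrt{-5 + \sqrt{1 + E}}$ ($v{\left(J,E \right)} = 4 - \sqrt{\sqrt{1 + E} - 5} = 4 - \sqrt{-5 + \sqrt{1 + E}}$)
$\left(-18\right) 26 v{\left(4,3 \right)} = \left(-18\right) 26 \left(4 - \sqrt{-5 + \sqrt{1 + 3}}\right) = - 468 \left(4 - \sqrt{-5 + \sqrt{4}}\right) = - 468 \left(4 - \sqrt{-5 + 2}\right) = - 468 \left(4 - \sqrt{-3}\right) = - 468 \left(4 - i \sqrt{3}\right) = -1872 + 468 i \sqrt{3}$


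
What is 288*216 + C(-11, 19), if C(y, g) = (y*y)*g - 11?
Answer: 64496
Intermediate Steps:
C(y, g) = -11 + g*y² (C(y, g) = y²*g - 11 = g*y² - 11 = -11 + g*y²)
288*216 + C(-11, 19) = 288*216 + (-11 + 19*(-11)²) = 62208 + (-11 + 19*121) = 62208 + (-11 + 2299) = 62208 + 2288 = 64496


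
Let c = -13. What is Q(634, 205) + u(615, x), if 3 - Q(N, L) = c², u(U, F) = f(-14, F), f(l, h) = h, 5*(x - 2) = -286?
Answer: -1106/5 ≈ -221.20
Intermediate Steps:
x = -276/5 (x = 2 + (⅕)*(-286) = 2 - 286/5 = -276/5 ≈ -55.200)
u(U, F) = F
Q(N, L) = -166 (Q(N, L) = 3 - 1*(-13)² = 3 - 1*169 = 3 - 169 = -166)
Q(634, 205) + u(615, x) = -166 - 276/5 = -1106/5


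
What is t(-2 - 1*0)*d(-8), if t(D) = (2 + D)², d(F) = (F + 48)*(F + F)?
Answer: 0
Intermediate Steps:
d(F) = 2*F*(48 + F) (d(F) = (48 + F)*(2*F) = 2*F*(48 + F))
t(-2 - 1*0)*d(-8) = (2 + (-2 - 1*0))²*(2*(-8)*(48 - 8)) = (2 + (-2 + 0))²*(2*(-8)*40) = (2 - 2)²*(-640) = 0²*(-640) = 0*(-640) = 0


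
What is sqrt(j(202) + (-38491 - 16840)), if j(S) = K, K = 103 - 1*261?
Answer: I*sqrt(55489) ≈ 235.56*I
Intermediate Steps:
K = -158 (K = 103 - 261 = -158)
j(S) = -158
sqrt(j(202) + (-38491 - 16840)) = sqrt(-158 + (-38491 - 16840)) = sqrt(-158 - 55331) = sqrt(-55489) = I*sqrt(55489)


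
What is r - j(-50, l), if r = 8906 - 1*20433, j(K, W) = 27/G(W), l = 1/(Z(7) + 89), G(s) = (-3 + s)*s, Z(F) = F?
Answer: -3059417/287 ≈ -10660.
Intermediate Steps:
G(s) = s*(-3 + s)
l = 1/96 (l = 1/(7 + 89) = 1/96 ≈ 0.010417)
j(K, W) = 27/(W*(-3 + W)) (j(K, W) = 27/((W*(-3 + W))) = 27*(1/(W*(-3 + W))) = 27/(W*(-3 + W)))
r = -11527 (r = 8906 - 20433 = -11527)
r - j(-50, l) = -11527 - 27/(1/96*(-3 + 1/96)) = -11527 - 27*96/(-287/96) = -11527 - 27*96*(-96)/287 = -11527 - 1*(-248832/287) = -11527 + 248832/287 = -3059417/287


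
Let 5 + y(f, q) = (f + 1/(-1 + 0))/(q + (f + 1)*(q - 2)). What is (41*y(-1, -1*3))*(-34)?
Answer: 18122/3 ≈ 6040.7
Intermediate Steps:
y(f, q) = -5 + (-1 + f)/(q + (1 + f)*(-2 + q)) (y(f, q) = -5 + (f + 1/(-1 + 0))/(q + (f + 1)*(q - 2)) = -5 + (f + 1/(-1))/(q + (1 + f)*(-2 + q)) = -5 + (f - 1)/(q + (1 + f)*(-2 + q)) = -5 + (-1 + f)/(q + (1 + f)*(-2 + q)))
(41*y(-1, -1*3))*(-34) = (41*((9 - (-10)*3 + 11*(-1) - 5*(-1)*(-1*3))/(-2 - 2*(-1) + 2*(-1*3) - (-1)*3)))*(-34) = (41*((9 - 10*(-3) - 11 - 5*(-1)*(-3))/(-2 + 2 + 2*(-3) - 1*(-3))))*(-34) = (41*((9 + 30 - 11 - 15)/(-2 + 2 - 6 + 3)))*(-34) = (41*(13/(-3)))*(-34) = (41*(-⅓*13))*(-34) = (41*(-13/3))*(-34) = -533/3*(-34) = 18122/3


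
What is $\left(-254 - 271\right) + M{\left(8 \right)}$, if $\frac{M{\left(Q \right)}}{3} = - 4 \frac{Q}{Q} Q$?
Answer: $-621$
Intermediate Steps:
$M{\left(Q \right)} = - 12 Q$ ($M{\left(Q \right)} = 3 - 4 \frac{Q}{Q} Q = 3 \left(-4\right) 1 Q = 3 \left(- 4 Q\right) = - 12 Q$)
$\left(-254 - 271\right) + M{\left(8 \right)} = \left(-254 - 271\right) - 96 = -525 - 96 = -621$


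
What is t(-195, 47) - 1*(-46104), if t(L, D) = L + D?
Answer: 45956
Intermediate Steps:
t(L, D) = D + L
t(-195, 47) - 1*(-46104) = (47 - 195) - 1*(-46104) = -148 + 46104 = 45956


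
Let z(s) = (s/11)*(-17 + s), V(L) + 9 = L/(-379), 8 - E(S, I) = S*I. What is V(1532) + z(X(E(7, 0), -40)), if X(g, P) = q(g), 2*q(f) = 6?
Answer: -70291/4169 ≈ -16.860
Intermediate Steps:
q(f) = 3 (q(f) = (½)*6 = 3)
E(S, I) = 8 - I*S (E(S, I) = 8 - S*I = 8 - I*S)
V(L) = -9 - L/379 (V(L) = -9 + L/(-379) = -9 + L*(-1/379) = -9 - L/379)
X(g, P) = 3
z(s) = s*(-17 + s)/11 (z(s) = (s*(1/11))*(-17 + s) = (s/11)*(-17 + s) = s*(-17 + s)/11)
V(1532) + z(X(E(7, 0), -40)) = (-9 - 1/379*1532) + (1/11)*3*(-17 + 3) = (-9 - 1532/379) + (1/11)*3*(-14) = -4943/379 - 42/11 = -70291/4169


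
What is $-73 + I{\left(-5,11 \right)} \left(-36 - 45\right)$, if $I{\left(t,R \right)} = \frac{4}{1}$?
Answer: $-397$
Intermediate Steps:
$I{\left(t,R \right)} = 4$ ($I{\left(t,R \right)} = 4 \cdot 1 = 4$)
$-73 + I{\left(-5,11 \right)} \left(-36 - 45\right) = -73 + 4 \left(-36 - 45\right) = -73 + 4 \left(-81\right) = -73 - 324 = -397$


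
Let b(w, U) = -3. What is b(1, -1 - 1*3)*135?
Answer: -405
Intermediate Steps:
b(1, -1 - 1*3)*135 = -3*135 = -405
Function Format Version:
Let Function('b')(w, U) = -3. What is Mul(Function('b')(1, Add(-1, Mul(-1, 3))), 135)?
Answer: -405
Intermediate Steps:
Mul(Function('b')(1, Add(-1, Mul(-1, 3))), 135) = Mul(-3, 135) = -405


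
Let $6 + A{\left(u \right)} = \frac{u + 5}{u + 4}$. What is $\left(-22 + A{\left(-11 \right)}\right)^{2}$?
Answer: $\frac{36100}{49} \approx 736.73$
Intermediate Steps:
$A{\left(u \right)} = -6 + \frac{5 + u}{4 + u}$ ($A{\left(u \right)} = -6 + \frac{u + 5}{u + 4} = -6 + \frac{5 + u}{4 + u}$)
$\left(-22 + A{\left(-11 \right)}\right)^{2} = \left(-22 + \frac{-19 - -55}{4 - 11}\right)^{2} = \left(-22 + \frac{-19 + 55}{-7}\right)^{2} = \left(-22 - \frac{36}{7}\right)^{2} = \left(- \frac{190}{7}\right)^{2} = \frac{36100}{49}$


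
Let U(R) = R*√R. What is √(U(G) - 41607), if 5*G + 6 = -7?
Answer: √(-1040175 - 13*I*√65)/5 ≈ 0.010277 - 203.98*I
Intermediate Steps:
G = -13/5 (G = -6/5 + (⅕)*(-7) = -6/5 - 7/5 = -13/5 ≈ -2.6000)
U(R) = R^(3/2)
√(U(G) - 41607) = √((-13/5)^(3/2) - 41607) = √(-13*I*√65/25 - 41607) = √(-41607 - 13*I*√65/25)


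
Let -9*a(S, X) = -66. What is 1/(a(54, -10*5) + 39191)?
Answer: 3/117595 ≈ 2.5511e-5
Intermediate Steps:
a(S, X) = 22/3 (a(S, X) = -⅑*(-66) = 22/3)
1/(a(54, -10*5) + 39191) = 1/(22/3 + 39191) = 1/(117595/3) = 3/117595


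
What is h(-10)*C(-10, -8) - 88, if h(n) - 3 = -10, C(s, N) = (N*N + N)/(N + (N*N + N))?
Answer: -577/6 ≈ -96.167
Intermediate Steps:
C(s, N) = (N + N²)/(N² + 2*N) (C(s, N) = (N² + N)/(N + (N² + N)) = (N + N²)/(N + (N + N²)) = (N + N²)/(N² + 2*N))
h(n) = -7 (h(n) = 3 - 10 = -7)
h(-10)*C(-10, -8) - 88 = -7*(1 - 8)/(2 - 8) - 88 = -7*(-7)/(-6) - 88 = -(-7)*(-7)/6 - 88 = -7*7/6 - 88 = -49/6 - 88 = -577/6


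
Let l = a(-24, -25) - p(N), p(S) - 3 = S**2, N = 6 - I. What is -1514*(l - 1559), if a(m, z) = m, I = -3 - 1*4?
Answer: 2657070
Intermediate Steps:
I = -7 (I = -3 - 4 = -7)
N = 13 (N = 6 - 1*(-7) = 6 + 7 = 13)
p(S) = 3 + S**2
l = -196 (l = -24 - (3 + 13**2) = -24 - (3 + 169) = -24 - 1*172 = -24 - 172 = -196)
-1514*(l - 1559) = -1514*(-196 - 1559) = -1514*(-1755) = 2657070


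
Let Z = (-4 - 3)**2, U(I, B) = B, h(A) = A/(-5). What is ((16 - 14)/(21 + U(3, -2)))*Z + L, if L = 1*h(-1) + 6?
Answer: 1079/95 ≈ 11.358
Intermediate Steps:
h(A) = -A/5 (h(A) = A*(-1/5) = -A/5)
L = 31/5 (L = 1*(-1/5*(-1)) + 6 = 1*(1/5) + 6 = 1/5 + 6 = 31/5 ≈ 6.2000)
Z = 49 (Z = (-7)**2 = 49)
((16 - 14)/(21 + U(3, -2)))*Z + L = ((16 - 14)/(21 - 2))*49 + 31/5 = (2/19)*49 + 31/5 = 98/19 + 31/5 = 1079/95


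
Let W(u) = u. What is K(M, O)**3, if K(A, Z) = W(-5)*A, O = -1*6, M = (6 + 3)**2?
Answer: -66430125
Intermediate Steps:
M = 81 (M = 9**2 = 81)
O = -6
K(A, Z) = -5*A
K(M, O)**3 = (-5*81)**3 = (-405)**3 = -66430125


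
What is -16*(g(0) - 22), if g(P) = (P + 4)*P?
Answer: 352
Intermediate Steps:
g(P) = P*(4 + P) (g(P) = (4 + P)*P = P*(4 + P))
-16*(g(0) - 22) = -16*(0*(4 + 0) - 22) = -16*(0*4 - 22) = -16*(0 - 22) = -16*(-22) = 352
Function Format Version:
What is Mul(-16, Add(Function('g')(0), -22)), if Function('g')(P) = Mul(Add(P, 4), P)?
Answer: 352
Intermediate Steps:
Function('g')(P) = Mul(P, Add(4, P)) (Function('g')(P) = Mul(Add(4, P), P) = Mul(P, Add(4, P)))
Mul(-16, Add(Function('g')(0), -22)) = Mul(-16, Add(Mul(0, Add(4, 0)), -22)) = Mul(-16, Add(Mul(0, 4), -22)) = Mul(-16, Add(0, -22)) = Mul(-16, -22) = 352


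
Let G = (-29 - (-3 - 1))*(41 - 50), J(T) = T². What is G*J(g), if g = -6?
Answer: 8100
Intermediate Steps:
G = 225 (G = (-29 - 1*(-4))*(-9) = (-29 + 4)*(-9) = -25*(-9) = 225)
G*J(g) = 225*(-6)² = 225*36 = 8100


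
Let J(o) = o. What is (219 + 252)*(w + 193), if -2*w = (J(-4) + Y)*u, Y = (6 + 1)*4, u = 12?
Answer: 23079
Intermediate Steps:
Y = 28 (Y = 7*4 = 28)
w = -144 (w = -(-4 + 28)*12/2 = -12*12 = -½*288 = -144)
(219 + 252)*(w + 193) = (219 + 252)*(-144 + 193) = 471*49 = 23079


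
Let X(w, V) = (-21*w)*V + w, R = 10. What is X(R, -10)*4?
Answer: 8440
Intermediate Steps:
X(w, V) = w - 21*V*w (X(w, V) = -21*V*w + w = w - 21*V*w)
X(R, -10)*4 = (10*(1 - 21*(-10)))*4 = (10*(1 + 210))*4 = (10*211)*4 = 2110*4 = 8440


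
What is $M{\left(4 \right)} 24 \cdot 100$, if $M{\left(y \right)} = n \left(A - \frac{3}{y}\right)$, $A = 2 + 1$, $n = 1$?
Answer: $5400$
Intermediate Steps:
$A = 3$
$M{\left(y \right)} = 3 - \frac{3}{y}$ ($M{\left(y \right)} = 1 \left(3 - \frac{3}{y}\right) = 3 - \frac{3}{y}$)
$M{\left(4 \right)} 24 \cdot 100 = \left(3 - \frac{3}{4}\right) 24 \cdot 100 = \frac{9}{4} \cdot 24 \cdot 100 = 54 \cdot 100 = 5400$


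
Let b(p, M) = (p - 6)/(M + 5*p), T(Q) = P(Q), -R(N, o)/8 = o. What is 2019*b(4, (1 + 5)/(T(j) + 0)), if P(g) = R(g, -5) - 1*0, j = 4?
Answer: -80760/403 ≈ -200.40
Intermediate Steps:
R(N, o) = -8*o
P(g) = 40 (P(g) = -8*(-5) - 1*0 = 40 + 0 = 40)
T(Q) = 40
b(p, M) = (-6 + p)/(M + 5*p)
2019*b(4, (1 + 5)/(T(j) + 0)) = 2019*((-6 + 4)/((1 + 5)/(40 + 0) + 5*4)) = 2019*(-2/(6/40 + 20)) = 2019*(-2/(6*(1/40) + 20)) = 2019*(-2/(3/20 + 20)) = 2019*(-2/(403/20)) = 2019*((20/403)*(-2)) = 2019*(-40/403) = -80760/403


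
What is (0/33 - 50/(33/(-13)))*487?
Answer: 316550/33 ≈ 9592.4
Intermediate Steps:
(0/33 - 50/(33/(-13)))*487 = (0*(1/33) - 50/(33*(-1/13)))*487 = (0 - 50/(-33/13))*487 = (0 - 50*(-13/33))*487 = (0 + 650/33)*487 = (650/33)*487 = 316550/33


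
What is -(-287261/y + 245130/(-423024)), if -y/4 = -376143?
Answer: 1075293929/1395767688 ≈ 0.77040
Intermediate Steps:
y = 1504572 (y = -4*(-376143) = 1504572)
-(-287261/y + 245130/(-423024)) = -(-287261/1504572 + 245130/(-423024)) = -(-287261*1/1504572 + 245130*(-1/423024)) = -(-15119/79188 - 40855/70504) = -1*(-1075293929/1395767688) = 1075293929/1395767688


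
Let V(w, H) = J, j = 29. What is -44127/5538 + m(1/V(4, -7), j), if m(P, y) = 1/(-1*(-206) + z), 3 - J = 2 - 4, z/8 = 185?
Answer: -6199382/778089 ≈ -7.9674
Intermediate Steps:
z = 1480 (z = 8*185 = 1480)
J = 5 (J = 3 - (2 - 4) = 3 - 1*(-2) = 3 + 2 = 5)
V(w, H) = 5
m(P, y) = 1/1686 (m(P, y) = 1/(-1*(-206) + 1480) = 1/(206 + 1480) = 1/1686)
-44127/5538 + m(1/V(4, -7), j) = -44127/5538 + 1/1686 = -44127*1/5538 + 1/1686 = -14709/1846 + 1/1686 = -6199382/778089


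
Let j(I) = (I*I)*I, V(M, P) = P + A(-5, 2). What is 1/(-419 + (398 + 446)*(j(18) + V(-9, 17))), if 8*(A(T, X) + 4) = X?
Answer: 1/4932972 ≈ 2.0272e-7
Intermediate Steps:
A(T, X) = -4 + X/8
V(M, P) = -15/4 + P (V(M, P) = P + (-4 + (⅛)*2) = P + (-4 + ¼) = P - 15/4 = -15/4 + P)
j(I) = I³ (j(I) = I²*I = I³)
1/(-419 + (398 + 446)*(j(18) + V(-9, 17))) = 1/(-419 + (398 + 446)*(18³ + (-15/4 + 17))) = 1/(-419 + 844*(5832 + 53/4)) = 1/(-419 + 844*(23381/4)) = 1/(-419 + 4933391) = 1/4932972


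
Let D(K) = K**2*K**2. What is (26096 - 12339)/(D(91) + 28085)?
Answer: 13757/68603046 ≈ 0.00020053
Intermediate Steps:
D(K) = K**4
(26096 - 12339)/(D(91) + 28085) = (26096 - 12339)/(91**4 + 28085) = 13757/(68574961 + 28085) = 13757/68603046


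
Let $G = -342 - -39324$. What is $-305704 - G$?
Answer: $-344686$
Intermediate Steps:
$G = 38982$ ($G = -342 + 39324 = 38982$)
$-305704 - G = -305704 - 38982 = -344686$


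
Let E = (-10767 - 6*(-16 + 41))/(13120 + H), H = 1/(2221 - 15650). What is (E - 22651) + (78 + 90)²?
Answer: 327250596358/58729493 ≈ 5572.2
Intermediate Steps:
H = -1/13429 (H = 1/(-13429) = -1/13429 ≈ -7.4466e-5)
E = -48868131/58729493 (E = (-10767 - 6*(-16 + 41))/(13120 - 1/13429) = (-10767 - 6*25)/(176188479/13429) = (-10767 - 150)*(13429/176188479) = -10917*13429/176188479 = -48868131/58729493 ≈ -0.83209)
(E - 22651) + (78 + 90)² = (-48868131/58729493 - 22651) + (78 + 90)² = -1330330614074/58729493 + 168² = -1330330614074/58729493 + 28224 = 327250596358/58729493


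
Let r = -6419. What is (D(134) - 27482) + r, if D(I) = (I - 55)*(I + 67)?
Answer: -18022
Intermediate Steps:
D(I) = (-55 + I)*(67 + I)
(D(134) - 27482) + r = ((-3685 + 134**2 + 12*134) - 27482) - 6419 = ((-3685 + 17956 + 1608) - 27482) - 6419 = (15879 - 27482) - 6419 = -11603 - 6419 = -18022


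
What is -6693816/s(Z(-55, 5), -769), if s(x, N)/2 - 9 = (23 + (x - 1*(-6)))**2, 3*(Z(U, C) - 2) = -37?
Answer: -30122172/3217 ≈ -9363.4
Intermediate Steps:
Z(U, C) = -31/3 (Z(U, C) = 2 + (1/3)*(-37) = 2 - 37/3 = -31/3)
s(x, N) = 18 + 2*(29 + x)**2 (s(x, N) = 18 + 2*(23 + (x - 1*(-6)))**2 = 18 + 2*(23 + (x + 6))**2 = 18 + 2*(23 + (6 + x))**2 = 18 + 2*(29 + x)**2)
-6693816/s(Z(-55, 5), -769) = -6693816/(18 + 2*(29 - 31/3)**2) = -6693816/(18 + 2*(56/3)**2) = -6693816/(18 + 2*(3136/9)) = -6693816/(18 + 6272/9) = -6693816/6434/9 = -6693816*9/6434 = -30122172/3217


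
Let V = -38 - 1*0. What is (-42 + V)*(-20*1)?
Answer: 1600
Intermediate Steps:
V = -38 (V = -38 + 0 = -38)
(-42 + V)*(-20*1) = (-42 - 38)*(-20*1) = -80*(-20) = 1600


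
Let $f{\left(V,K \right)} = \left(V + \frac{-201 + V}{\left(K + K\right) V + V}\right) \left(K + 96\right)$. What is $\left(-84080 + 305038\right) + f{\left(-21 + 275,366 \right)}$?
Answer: $\frac{31493256089}{93091} \approx 3.3831 \cdot 10^{5}$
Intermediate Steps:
$f{\left(V,K \right)} = \left(96 + K\right) \left(V + \frac{-201 + V}{V + 2 K V}\right)$ ($f{\left(V,K \right)} = \left(V + \frac{-201 + V}{2 K V + V}\right) \left(96 + K\right) = \left(V + \frac{-201 + V}{V + 2 K V}\right) \left(96 + K\right) = \left(96 + K\right) \left(V + \frac{-201 + V}{V + 2 K V}\right)$)
$\left(-84080 + 305038\right) + f{\left(-21 + 275,366 \right)} = \left(-84080 + 305038\right) + \frac{-19296 - 73566 + 96 \left(-21 + 275\right) + 96 \left(-21 + 275\right)^{2} + 366 \left(-21 + 275\right) + 2 \cdot 366^{2} \left(-21 + 275\right)^{2} + 193 \cdot 366 \left(-21 + 275\right)^{2}}{\left(-21 + 275\right) \left(1 + 2 \cdot 366\right)} = 220958 + \frac{-19296 - 73566 + 96 \cdot 254 + 96 \cdot 254^{2} + 366 \cdot 254 + 2 \cdot 133956 \cdot 254^{2} + 193 \cdot 366 \cdot 254^{2}}{254 \left(1 + 732\right)} = 220958 + \frac{-19296 - 73566 + 24384 + 96 \cdot 64516 + 92964 + 2 \cdot 133956 \cdot 64516 + 193 \cdot 366 \cdot 64516}{254 \cdot 733} = 220958 + \frac{1}{254} \cdot \frac{1}{733} \left(-19296 - 73566 + 24384 + 6193536 + 92964 + 17284610592 + 4557281208\right) = 220958 + \frac{1}{254} \cdot \frac{1}{733} \cdot 21848109822 = 220958 + \frac{10924054911}{93091} = \frac{31493256089}{93091}$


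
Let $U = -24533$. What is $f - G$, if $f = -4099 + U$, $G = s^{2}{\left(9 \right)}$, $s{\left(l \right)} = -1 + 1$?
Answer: $-28632$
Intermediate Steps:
$s{\left(l \right)} = 0$
$G = 0$ ($G = 0^{2} = 0$)
$f = -28632$ ($f = -4099 - 24533 = -28632$)
$f - G = -28632 - 0 = -28632 + 0 = -28632$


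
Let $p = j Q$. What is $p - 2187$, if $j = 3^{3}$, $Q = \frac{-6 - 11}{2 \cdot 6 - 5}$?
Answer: $- \frac{15768}{7} \approx -2252.6$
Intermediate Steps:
$Q = - \frac{17}{7}$ ($Q = - \frac{17}{12 - 5} = - \frac{17}{7} \approx -2.4286$)
$j = 27$
$p = - \frac{459}{7}$ ($p = 27 \left(- \frac{17}{7}\right) = - \frac{459}{7} \approx -65.571$)
$p - 2187 = - \frac{459}{7} - 2187 = - \frac{15768}{7}$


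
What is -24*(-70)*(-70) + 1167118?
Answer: 1049518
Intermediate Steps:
-24*(-70)*(-70) + 1167118 = 1680*(-70) + 1167118 = -117600 + 1167118 = 1049518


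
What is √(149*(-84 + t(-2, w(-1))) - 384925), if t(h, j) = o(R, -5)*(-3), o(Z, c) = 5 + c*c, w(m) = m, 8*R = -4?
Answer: I*√410851 ≈ 640.98*I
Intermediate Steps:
R = -½ (R = (⅛)*(-4) = -½ ≈ -0.50000)
o(Z, c) = 5 + c²
t(h, j) = -90 (t(h, j) = (5 + (-5)²)*(-3) = (5 + 25)*(-3) = 30*(-3) = -90)
√(149*(-84 + t(-2, w(-1))) - 384925) = √(149*(-84 - 90) - 384925) = √(149*(-174) - 384925) = √(-25926 - 384925) = √(-410851) = I*√410851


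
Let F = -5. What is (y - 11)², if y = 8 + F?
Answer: 64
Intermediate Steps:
y = 3 (y = 8 - 5 = 3)
(y - 11)² = (3 - 11)² = (-8)² = 64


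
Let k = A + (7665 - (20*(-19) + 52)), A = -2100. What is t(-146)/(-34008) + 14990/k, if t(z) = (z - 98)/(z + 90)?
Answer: 7136559407/2805728016 ≈ 2.5436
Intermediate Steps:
t(z) = (-98 + z)/(90 + z)
k = 5893 (k = -2100 + (7665 - (20*(-19) + 52)) = -2100 + (7665 - (-380 + 52)) = -2100 + (7665 - 1*(-328)) = -2100 + (7665 + 328) = -2100 + 7993 = 5893)
t(-146)/(-34008) + 14990/k = ((-98 - 146)/(90 - 146))/(-34008) + 14990/5893 = (-244/(-56))*(-1/34008) + 14990*(1/5893) = -1/56*(-244)*(-1/34008) + 14990/5893 = (61/14)*(-1/34008) + 14990/5893 = -61/476112 + 14990/5893 = 7136559407/2805728016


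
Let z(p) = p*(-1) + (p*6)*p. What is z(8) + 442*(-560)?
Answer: -247144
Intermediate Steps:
z(p) = -p + 6*p² (z(p) = -p + (6*p)*p = -p + 6*p²)
z(8) + 442*(-560) = 8*(-1 + 6*8) + 442*(-560) = 8*(-1 + 48) - 247520 = 8*47 - 247520 = 376 - 247520 = -247144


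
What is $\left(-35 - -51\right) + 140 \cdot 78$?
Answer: $10936$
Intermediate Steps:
$\left(-35 - -51\right) + 140 \cdot 78 = \left(-35 + 51\right) + 10920 = 16 + 10920 = 10936$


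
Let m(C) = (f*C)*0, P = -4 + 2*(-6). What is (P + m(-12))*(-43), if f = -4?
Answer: 688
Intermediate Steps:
P = -16 (P = -4 - 12 = -16)
m(C) = 0 (m(C) = -4*C*0 = 0)
(P + m(-12))*(-43) = (-16 + 0)*(-43) = -16*(-43) = 688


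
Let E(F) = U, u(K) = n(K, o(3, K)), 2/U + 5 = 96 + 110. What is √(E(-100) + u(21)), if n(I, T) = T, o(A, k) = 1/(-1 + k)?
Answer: √242205/2010 ≈ 0.24485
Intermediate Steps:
U = 2/201 (U = 2/(-5 + (96 + 110)) = 2/(-5 + 206) = 2/201 ≈ 0.0099503)
u(K) = 1/(-1 + K)
E(F) = 2/201
√(E(-100) + u(21)) = √(2/201 + 1/(-1 + 21)) = √(2/201 + 1/20) = √(241/4020) = √242205/2010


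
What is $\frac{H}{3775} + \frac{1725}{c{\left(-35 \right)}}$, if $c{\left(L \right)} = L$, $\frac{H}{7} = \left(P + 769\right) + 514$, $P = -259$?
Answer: $- \frac{1252199}{26425} \approx -47.387$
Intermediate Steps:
$H = 7168$ ($H = 7 \left(\left(-259 + 769\right) + 514\right) = 7 \left(510 + 514\right) = 7 \cdot 1024 = 7168$)
$\frac{H}{3775} + \frac{1725}{c{\left(-35 \right)}} = \frac{7168}{3775} + \frac{1725}{-35} = 7168 \cdot \frac{1}{3775} + 1725 \left(- \frac{1}{35}\right) = \frac{7168}{3775} - \frac{345}{7} = - \frac{1252199}{26425}$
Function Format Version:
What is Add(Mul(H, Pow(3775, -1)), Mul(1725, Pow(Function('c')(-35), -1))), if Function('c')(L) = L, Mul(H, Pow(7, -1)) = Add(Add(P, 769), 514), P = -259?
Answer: Rational(-1252199, 26425) ≈ -47.387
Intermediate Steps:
H = 7168 (H = Mul(7, Add(Add(-259, 769), 514)) = Mul(7, Add(510, 514)) = Mul(7, 1024) = 7168)
Add(Mul(H, Pow(3775, -1)), Mul(1725, Pow(Function('c')(-35), -1))) = Add(Mul(7168, Pow(3775, -1)), Mul(1725, Pow(-35, -1))) = Add(Mul(7168, Rational(1, 3775)), Mul(1725, Rational(-1, 35))) = Add(Rational(7168, 3775), Rational(-345, 7)) = Rational(-1252199, 26425)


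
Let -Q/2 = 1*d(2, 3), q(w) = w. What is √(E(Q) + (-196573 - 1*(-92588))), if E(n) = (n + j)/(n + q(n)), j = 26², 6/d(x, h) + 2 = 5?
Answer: I*√104069 ≈ 322.6*I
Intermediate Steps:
d(x, h) = 2 (d(x, h) = 6/(-2 + 5) = 6/3 = 6*(⅓) = 2)
j = 676
Q = -4 (Q = -2*2 = -4)
E(n) = (676 + n)/(2*n) (E(n) = (n + 676)/(n + n) = (676 + n)/((2*n)) = (676 + n)*(1/(2*n)) = (676 + n)/(2*n))
√(E(Q) + (-196573 - 1*(-92588))) = √((½)*(676 - 4)/(-4) + (-196573 - 1*(-92588))) = √((½)*(-¼)*672 + (-196573 + 92588)) = √(-84 - 103985) = √(-104069) = I*√104069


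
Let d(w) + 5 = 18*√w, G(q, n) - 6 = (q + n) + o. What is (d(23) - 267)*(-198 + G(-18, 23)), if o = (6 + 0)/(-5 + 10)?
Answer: 252688/5 - 16722*√23/5 ≈ 34498.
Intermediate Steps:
o = 6/5 ≈ 1.2000
G(q, n) = 36/5 + n + q (G(q, n) = 6 + ((q + n) + 6/5) = 6 + ((n + q) + 6/5) = 6 + (6/5 + n + q) = 36/5 + n + q)
d(w) = -5 + 18*√w
(d(23) - 267)*(-198 + G(-18, 23)) = ((-5 + 18*√23) - 267)*(-198 + (36/5 + 23 - 18)) = (-272 + 18*√23)*(-198 + 61/5) = (-272 + 18*√23)*(-929/5) = 252688/5 - 16722*√23/5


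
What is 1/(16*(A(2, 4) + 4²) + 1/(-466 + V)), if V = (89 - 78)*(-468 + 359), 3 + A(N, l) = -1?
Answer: 1665/319679 ≈ 0.0052084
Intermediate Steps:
A(N, l) = -4 (A(N, l) = -3 - 1 = -4)
V = -1199 (V = 11*(-109) = -1199)
1/(16*(A(2, 4) + 4²) + 1/(-466 + V)) = 1/(16*(-4 + 4²) + 1/(-466 - 1199)) = 1/(16*(-4 + 16) + 1/(-1665)) = 1/(16*12 - 1/1665) = 1/(192 - 1/1665) = 1/(319679/1665) = 1665/319679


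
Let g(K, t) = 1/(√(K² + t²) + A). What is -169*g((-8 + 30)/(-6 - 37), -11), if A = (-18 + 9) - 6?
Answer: 4687215/191812 + 79937*√1853/191812 ≈ 42.376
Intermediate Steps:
A = -15 (A = -9 - 6 = -15)
g(K, t) = 1/(-15 + √(K² + t²)) (g(K, t) = 1/(√(K² + t²) - 15) = 1/(-15 + √(K² + t²)))
-169*g((-8 + 30)/(-6 - 37), -11) = -169/(-15 + √(((-8 + 30)/(-6 - 37))² + (-11)²)) = -169/(-15 + √((22/(-43))² + 121)) = -169/(-15 + √((22*(-1/43))² + 121)) = -169/(-15 + √((-22/43)² + 121)) = -169/(-15 + √(484/1849 + 121)) = -169/(-15 + √(224213/1849)) = -169/(-15 + 11*√1853/43)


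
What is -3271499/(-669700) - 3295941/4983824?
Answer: 3524320886119/834416733200 ≈ 4.2237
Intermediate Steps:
-3271499/(-669700) - 3295941/4983824 = -3271499*(-1/669700) - 3295941*1/4983824 = 3271499/669700 - 3295941/4983824 = 3524320886119/834416733200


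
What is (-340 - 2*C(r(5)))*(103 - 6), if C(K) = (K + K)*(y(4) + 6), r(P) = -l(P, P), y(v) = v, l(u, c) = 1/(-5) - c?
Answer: -53156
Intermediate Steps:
l(u, c) = -⅕ - c
r(P) = ⅕ + P (r(P) = -(-⅕ - P) = ⅕ + P)
C(K) = 20*K (C(K) = (K + K)*(4 + 6) = (2*K)*10 = 20*K)
(-340 - 2*C(r(5)))*(103 - 6) = (-340 - 40*(⅕ + 5))*(103 - 6) = (-340 - 40*26/5)*97 = (-340 - 2*104)*97 = (-340 - 208)*97 = -548*97 = -53156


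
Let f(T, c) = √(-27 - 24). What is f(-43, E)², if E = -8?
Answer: -51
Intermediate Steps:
f(T, c) = I*√51 (f(T, c) = √(-51) = I*√51)
f(-43, E)² = (I*√51)² = -51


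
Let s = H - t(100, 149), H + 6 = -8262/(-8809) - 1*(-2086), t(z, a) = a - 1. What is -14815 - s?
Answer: -147532585/8809 ≈ -16748.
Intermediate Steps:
t(z, a) = -1 + a
H = 18330982/8809 (H = -6 + (-8262/(-8809) - 1*(-2086)) = -6 + (-8262*(-1/8809) + 2086) = -6 + (8262/8809 + 2086) = -6 + 18383836/8809 = 18330982/8809 ≈ 2080.9)
s = 17027250/8809 (s = 18330982/8809 - (-1 + 149) = 18330982/8809 - 1*148 = 18330982/8809 - 148 = 17027250/8809 ≈ 1932.9)
-14815 - s = -14815 - 1*17027250/8809 = -14815 - 17027250/8809 = -147532585/8809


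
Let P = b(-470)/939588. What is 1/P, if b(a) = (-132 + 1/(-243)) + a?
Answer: -228319884/146287 ≈ -1560.8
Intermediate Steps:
b(a) = -32077/243 + a (b(a) = (-132 - 1/243) + a = -32077/243 + a)
P = -146287/228319884 (P = (-32077/243 - 470)/939588 = -146287/243*1/939588 = -146287/228319884 ≈ -0.00064071)
1/P = 1/(-146287/228319884) = -228319884/146287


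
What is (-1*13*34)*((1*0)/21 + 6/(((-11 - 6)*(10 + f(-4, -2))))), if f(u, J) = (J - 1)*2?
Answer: 39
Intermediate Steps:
f(u, J) = -2 + 2*J (f(u, J) = (-1 + J)*2 = -2 + 2*J)
(-1*13*34)*((1*0)/21 + 6/(((-11 - 6)*(10 + f(-4, -2))))) = (-1*13*34)*((1*0)/21 + 6/(((-11 - 6)*(10 + (-2 + 2*(-2)))))) = (-13*34)*(0*(1/21) + 6/((-17*(10 + (-2 - 4))))) = -442*(0 + 6/((-17*(10 - 6)))) = -442*(0 + 6/((-17*4))) = -442*(0 + 6/(-68)) = -442*(0 + 6*(-1/68)) = -442*(0 - 3/34) = -442*(-3/34) = 39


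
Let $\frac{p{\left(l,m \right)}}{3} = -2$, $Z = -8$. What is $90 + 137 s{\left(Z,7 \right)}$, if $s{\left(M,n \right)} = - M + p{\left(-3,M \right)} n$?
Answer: $-4568$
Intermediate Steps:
$p{\left(l,m \right)} = -6$ ($p{\left(l,m \right)} = 3 \left(-2\right) = -6$)
$s{\left(M,n \right)} = - M - 6 n$
$90 + 137 s{\left(Z,7 \right)} = 90 + 137 \left(\left(-1\right) \left(-8\right) - 42\right) = 90 + 137 \left(8 - 42\right) = 90 + 137 \left(-34\right) = 90 - 4658 = -4568$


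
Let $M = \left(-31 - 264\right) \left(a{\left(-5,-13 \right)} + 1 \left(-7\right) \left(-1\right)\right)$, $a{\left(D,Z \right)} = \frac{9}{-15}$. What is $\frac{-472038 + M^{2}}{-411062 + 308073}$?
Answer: $- \frac{3092506}{102989} \approx -30.028$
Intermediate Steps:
$a{\left(D,Z \right)} = - \frac{3}{5}$ ($a{\left(D,Z \right)} = 9 \left(- \frac{1}{15}\right) = - \frac{3}{5}$)
$M = -1888$ ($M = \left(-31 - 264\right) \left(- \frac{3}{5} + 1 \left(-7\right) \left(-1\right)\right) = - 295 \left(- \frac{3}{5} - -7\right) = - 295 \left(- \frac{3}{5} + 7\right) = \left(-295\right) \frac{32}{5} = -1888$)
$\frac{-472038 + M^{2}}{-411062 + 308073} = \frac{-472038 + \left(-1888\right)^{2}}{-411062 + 308073} = \frac{-472038 + 3564544}{-102989} = 3092506 \left(- \frac{1}{102989}\right) = - \frac{3092506}{102989}$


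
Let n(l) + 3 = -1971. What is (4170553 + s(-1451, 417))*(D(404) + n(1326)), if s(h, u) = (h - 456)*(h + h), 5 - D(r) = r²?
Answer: -1603065418395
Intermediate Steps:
D(r) = 5 - r²
s(h, u) = 2*h*(-456 + h) (s(h, u) = (-456 + h)*(2*h) = 2*h*(-456 + h))
n(l) = -1974 (n(l) = -3 - 1971 = -1974)
(4170553 + s(-1451, 417))*(D(404) + n(1326)) = (4170553 + 2*(-1451)*(-456 - 1451))*((5 - 1*404²) - 1974) = (4170553 + 2*(-1451)*(-1907))*((5 - 1*163216) - 1974) = (4170553 + 5534114)*((5 - 163216) - 1974) = 9704667*(-163211 - 1974) = 9704667*(-165185) = -1603065418395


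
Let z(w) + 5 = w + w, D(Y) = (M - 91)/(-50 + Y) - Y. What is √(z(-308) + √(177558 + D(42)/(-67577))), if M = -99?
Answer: √(-11343560907636 + 135154*√3243381627538649)/135154 ≈ 14.129*I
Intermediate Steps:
D(Y) = -Y - 190/(-50 + Y) (D(Y) = (-99 - 91)/(-50 + Y) - Y = -190/(-50 + Y) - Y = -Y - 190/(-50 + Y))
z(w) = -5 + 2*w (z(w) = -5 + (w + w) = -5 + 2*w)
√(z(-308) + √(177558 + D(42)/(-67577))) = √((-5 + 2*(-308)) + √(177558 + ((-190 - 1*42² + 50*42)/(-50 + 42))/(-67577))) = √((-5 - 616) + √(177558 + ((-190 - 1*1764 + 2100)/(-8))*(-1/67577))) = √(-621 + √(177558 - (-190 - 1764 + 2100)/8*(-1/67577))) = √(-621 + √(177558 - ⅛*146*(-1/67577))) = √(-621 + √(177558 - 73/4*(-1/67577))) = √(-621 + √(177558 + 73/270308)) = √(-621 + √(47995347937/270308)) = √(-621 + √3243381627538649/135154)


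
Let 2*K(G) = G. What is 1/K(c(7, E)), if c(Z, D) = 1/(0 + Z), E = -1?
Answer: 14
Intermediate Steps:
c(Z, D) = 1/Z
K(G) = G/2
1/K(c(7, E)) = 1/((½)/7) = 1/((½)*(⅐)) = 1/(1/14) = 14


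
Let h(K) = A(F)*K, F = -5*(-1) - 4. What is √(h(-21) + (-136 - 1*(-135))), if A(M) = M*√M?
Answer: I*√22 ≈ 4.6904*I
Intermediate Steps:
F = 1 (F = 5 - 4 = 1)
A(M) = M^(3/2)
h(K) = K (h(K) = 1^(3/2)*K = 1*K = K)
√(h(-21) + (-136 - 1*(-135))) = √(-21 + (-136 - 1*(-135))) = √(-21 + (-136 + 135)) = √(-21 - 1) = √(-22) = I*√22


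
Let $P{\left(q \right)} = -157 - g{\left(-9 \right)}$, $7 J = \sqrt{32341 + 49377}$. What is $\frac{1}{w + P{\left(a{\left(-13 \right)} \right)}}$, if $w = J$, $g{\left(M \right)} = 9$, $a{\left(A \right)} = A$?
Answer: $- \frac{581}{90609} - \frac{\sqrt{81718}}{181218} \approx -0.0079896$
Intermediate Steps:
$J = \frac{\sqrt{81718}}{7}$ ($J = \frac{\sqrt{32341 + 49377}}{7} = \frac{\sqrt{81718}}{7} \approx 40.838$)
$P{\left(q \right)} = -166$ ($P{\left(q \right)} = -157 - 9 = -166$)
$w = \frac{\sqrt{81718}}{7} \approx 40.838$
$\frac{1}{w + P{\left(a{\left(-13 \right)} \right)}} = \frac{1}{\frac{\sqrt{81718}}{7} - 166} = \frac{1}{-166 + \frac{\sqrt{81718}}{7}}$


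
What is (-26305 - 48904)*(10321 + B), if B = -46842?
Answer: 2746707889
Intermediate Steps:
(-26305 - 48904)*(10321 + B) = (-26305 - 48904)*(10321 - 46842) = -75209*(-36521) = 2746707889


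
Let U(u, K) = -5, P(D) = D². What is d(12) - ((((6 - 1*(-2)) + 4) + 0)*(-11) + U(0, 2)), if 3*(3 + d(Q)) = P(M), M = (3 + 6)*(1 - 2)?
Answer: 161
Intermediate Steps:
M = -9 (M = 9*(-1) = -9)
d(Q) = 24 (d(Q) = -3 + (⅓)*(-9)² = -3 + (⅓)*81 = -3 + 27 = 24)
d(12) - ((((6 - 1*(-2)) + 4) + 0)*(-11) + U(0, 2)) = 24 - ((((6 - 1*(-2)) + 4) + 0)*(-11) - 5) = 24 - ((((6 + 2) + 4) + 0)*(-11) - 5) = 24 - (((8 + 4) + 0)*(-11) - 5) = 24 - ((12 + 0)*(-11) - 5) = 24 - (12*(-11) - 5) = 24 - (-132 - 5) = 24 - 1*(-137) = 24 + 137 = 161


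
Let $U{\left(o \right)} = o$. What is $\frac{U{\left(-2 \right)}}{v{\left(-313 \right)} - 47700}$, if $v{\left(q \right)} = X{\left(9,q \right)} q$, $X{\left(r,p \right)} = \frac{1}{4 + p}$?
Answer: $\frac{618}{14738987} \approx 4.193 \cdot 10^{-5}$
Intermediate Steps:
$v{\left(q \right)} = \frac{q}{4 + q}$
$\frac{U{\left(-2 \right)}}{v{\left(-313 \right)} - 47700} = - \frac{2}{- \frac{313}{4 - 313} - 47700} = - \frac{2}{- \frac{313}{-309} - 47700} = - \frac{2}{\left(-313\right) \left(- \frac{1}{309}\right) - 47700} = - \frac{2}{\frac{313}{309} - 47700} = - \frac{2}{- \frac{14738987}{309}} = \left(-2\right) \left(- \frac{309}{14738987}\right) = \frac{618}{14738987}$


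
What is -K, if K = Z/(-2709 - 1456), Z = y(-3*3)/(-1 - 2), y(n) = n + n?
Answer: 6/4165 ≈ 0.0014406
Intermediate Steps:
y(n) = 2*n
Z = 6 (Z = (2*(-3*3))/(-1 - 2) = (2*(-9))/(-3) = -18*(-⅓) = 6)
K = -6/4165 (K = 6/(-2709 - 1456) = 6/(-4165) = 6*(-1/4165) = -6/4165 ≈ -0.0014406)
-K = -1*(-6/4165) = 6/4165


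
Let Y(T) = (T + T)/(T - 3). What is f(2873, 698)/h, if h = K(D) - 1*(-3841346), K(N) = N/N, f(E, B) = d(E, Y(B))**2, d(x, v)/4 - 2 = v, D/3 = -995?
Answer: 124188736/1855466634675 ≈ 6.6931e-5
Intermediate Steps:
D = -2985 (D = 3*(-995) = -2985)
Y(T) = 2*T/(-3 + T) (Y(T) = (2*T)/(-3 + T) = 2*T/(-3 + T))
d(x, v) = 8 + 4*v
f(E, B) = (8 + 8*B/(-3 + B))**2 (f(E, B) = (8 + 4*(2*B/(-3 + B)))**2 = (8 + 8*B/(-3 + B))**2)
K(N) = 1
h = 3841347 (h = 1 - 1*(-3841346) = 1 + 3841346 = 3841347)
f(2873, 698)/h = (64*(-3 + 2*698)**2/(-3 + 698)**2)/3841347 = (64*(-3 + 1396)**2/695**2)*(1/3841347) = (64*(1/483025)*1393**2)*(1/3841347) = (64*(1/483025)*1940449)*(1/3841347) = (124188736/483025)*(1/3841347) = 124188736/1855466634675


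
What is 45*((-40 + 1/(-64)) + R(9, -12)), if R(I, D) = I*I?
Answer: 118035/64 ≈ 1844.3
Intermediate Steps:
R(I, D) = I²
45*((-40 + 1/(-64)) + R(9, -12)) = 45*((-40 + 1/(-64)) + 9²) = 45*((-40 - 1/64) + 81) = 45*(-2561/64 + 81) = 45*(2623/64) = 118035/64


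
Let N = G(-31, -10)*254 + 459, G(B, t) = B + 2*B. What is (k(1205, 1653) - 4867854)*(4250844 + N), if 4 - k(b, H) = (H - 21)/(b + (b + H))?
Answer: -4918552758305526/239 ≈ -2.0580e+13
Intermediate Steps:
k(b, H) = 4 - (-21 + H)/(H + 2*b) (k(b, H) = 4 - (H - 21)/(b + (b + H)) = 4 - (-21 + H)/(b + (H + b)) = 4 - (-21 + H)/(H + 2*b))
G(B, t) = 3*B
N = -23163 (N = (3*(-31))*254 + 459 = -93*254 + 459 = -23622 + 459 = -23163)
(k(1205, 1653) - 4867854)*(4250844 + N) = ((21 + 3*1653 + 8*1205)/(1653 + 2*1205) - 4867854)*(4250844 - 23163) = ((21 + 4959 + 9640)/(1653 + 2410) - 4867854)*4227681 = (14620/4063 - 4867854)*4227681 = ((1/4063)*14620 - 4867854)*4227681 = (860/239 - 4867854)*4227681 = -1163416246/239*4227681 = -4918552758305526/239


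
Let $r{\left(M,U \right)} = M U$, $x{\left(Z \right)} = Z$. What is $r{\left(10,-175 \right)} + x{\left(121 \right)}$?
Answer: $-1629$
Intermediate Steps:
$r{\left(10,-175 \right)} + x{\left(121 \right)} = 10 \left(-175\right) + 121 = -1750 + 121 = -1629$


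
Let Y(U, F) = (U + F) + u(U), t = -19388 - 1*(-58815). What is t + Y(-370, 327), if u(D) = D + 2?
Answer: 39016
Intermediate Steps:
u(D) = 2 + D
t = 39427 (t = -19388 + 58815 = 39427)
Y(U, F) = 2 + F + 2*U (Y(U, F) = (U + F) + (2 + U) = (F + U) + (2 + U) = 2 + F + 2*U)
t + Y(-370, 327) = 39427 + (2 + 327 + 2*(-370)) = 39427 + (2 + 327 - 740) = 39427 - 411 = 39016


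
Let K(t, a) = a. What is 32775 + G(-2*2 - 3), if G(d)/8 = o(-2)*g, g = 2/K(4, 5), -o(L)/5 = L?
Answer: 32807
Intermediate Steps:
o(L) = -5*L
g = 2/5 ≈ 0.40000
G(d) = 32 (G(d) = 8*(-5*(-2)*(2/5)) = 8*(10*(2/5)) = 8*4 = 32)
32775 + G(-2*2 - 3) = 32775 + 32 = 32807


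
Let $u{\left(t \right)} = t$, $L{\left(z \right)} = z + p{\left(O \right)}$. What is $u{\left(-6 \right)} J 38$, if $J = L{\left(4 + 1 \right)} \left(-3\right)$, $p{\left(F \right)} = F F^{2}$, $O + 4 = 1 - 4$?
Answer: $-231192$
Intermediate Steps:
$O = -7$ ($O = -4 + \left(1 - 4\right) = -4 - 3 = -7$)
$p{\left(F \right)} = F^{3}$
$L{\left(z \right)} = -343 + z$ ($L{\left(z \right)} = z + \left(-7\right)^{3} = z - 343 = -343 + z$)
$J = 1014$ ($J = \left(-343 + \left(4 + 1\right)\right) \left(-3\right) = \left(-343 + 5\right) \left(-3\right) = \left(-338\right) \left(-3\right) = 1014$)
$u{\left(-6 \right)} J 38 = \left(-6\right) 1014 \cdot 38 = \left(-6084\right) 38 = -231192$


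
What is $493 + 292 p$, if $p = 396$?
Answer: $116125$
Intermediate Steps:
$493 + 292 p = 493 + 292 \cdot 396 = 493 + 115632 = 116125$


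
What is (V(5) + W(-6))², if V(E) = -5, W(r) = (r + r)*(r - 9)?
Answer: 30625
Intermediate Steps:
W(r) = 2*r*(-9 + r) (W(r) = (2*r)*(-9 + r) = 2*r*(-9 + r))
(V(5) + W(-6))² = (-5 + 2*(-6)*(-9 - 6))² = (-5 + 2*(-6)*(-15))² = (-5 + 180)² = 175² = 30625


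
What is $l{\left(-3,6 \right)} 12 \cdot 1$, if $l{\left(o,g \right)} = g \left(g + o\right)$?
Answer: $216$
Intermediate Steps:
$l{\left(-3,6 \right)} 12 \cdot 1 = 6 \left(6 - 3\right) 12 \cdot 1 = 6 \cdot 3 \cdot 12 \cdot 1 = 18 \cdot 12 \cdot 1 = 216 \cdot 1 = 216$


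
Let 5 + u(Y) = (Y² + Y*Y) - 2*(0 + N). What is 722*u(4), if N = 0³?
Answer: 19494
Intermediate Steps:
N = 0
u(Y) = -5 + 2*Y² (u(Y) = -5 + ((Y² + Y*Y) - 2*(0 + 0)) = -5 + ((Y² + Y²) - 2*0) = -5 + (2*Y² + 0) = -5 + 2*Y²)
722*u(4) = 722*(-5 + 2*4²) = 722*(-5 + 2*16) = 722*(-5 + 32) = 722*27 = 19494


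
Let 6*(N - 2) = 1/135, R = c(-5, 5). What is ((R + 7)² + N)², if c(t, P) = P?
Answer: 13985664121/656100 ≈ 21316.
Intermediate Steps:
R = 5
N = 1621/810 (N = 2 + (⅙)/135 = 2 + (⅙)*(1/135) = 2 + 1/810 = 1621/810 ≈ 2.0012)
((R + 7)² + N)² = ((5 + 7)² + 1621/810)² = (12² + 1621/810)² = (144 + 1621/810)² = (118261/810)² = 13985664121/656100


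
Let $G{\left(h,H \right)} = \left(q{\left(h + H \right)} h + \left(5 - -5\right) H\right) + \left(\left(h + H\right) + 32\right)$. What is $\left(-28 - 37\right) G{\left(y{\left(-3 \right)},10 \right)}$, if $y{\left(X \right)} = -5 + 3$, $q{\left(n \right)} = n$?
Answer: $-8060$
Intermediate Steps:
$y{\left(X \right)} = -2$
$G{\left(h,H \right)} = 32 + h + 11 H + h \left(H + h\right)$ ($G{\left(h,H \right)} = \left(\left(h + H\right) h + \left(5 - -5\right) H\right) + \left(\left(h + H\right) + 32\right) = \left(\left(H + h\right) h + \left(5 + 5\right) H\right) + \left(\left(H + h\right) + 32\right) = \left(h \left(H + h\right) + 10 H\right) + \left(32 + H + h\right) = \left(10 H + h \left(H + h\right)\right) + \left(32 + H + h\right) = 32 + h + 11 H + h \left(H + h\right)$)
$\left(-28 - 37\right) G{\left(y{\left(-3 \right)},10 \right)} = \left(-28 - 37\right) \left(32 - 2 + 11 \cdot 10 - 2 \left(10 - 2\right)\right) = - 65 \left(32 - 2 + 110 - 16\right) = \left(-65\right) 124 = -8060$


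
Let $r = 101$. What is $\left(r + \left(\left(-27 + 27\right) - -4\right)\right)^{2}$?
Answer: $11025$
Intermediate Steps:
$\left(r + \left(\left(-27 + 27\right) - -4\right)\right)^{2} = \left(101 + \left(\left(-27 + 27\right) - -4\right)\right)^{2} = \left(101 + \left(0 + 4\right)\right)^{2} = \left(101 + 4\right)^{2} = 105^{2} = 11025$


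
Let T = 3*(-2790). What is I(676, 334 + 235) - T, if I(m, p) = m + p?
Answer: 9615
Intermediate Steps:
T = -8370
I(676, 334 + 235) - T = (676 + (334 + 235)) - 1*(-8370) = (676 + 569) + 8370 = 1245 + 8370 = 9615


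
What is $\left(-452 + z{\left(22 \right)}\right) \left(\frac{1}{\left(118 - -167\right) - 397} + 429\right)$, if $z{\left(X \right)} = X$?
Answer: $- \frac{10330105}{56} \approx -1.8447 \cdot 10^{5}$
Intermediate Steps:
$\left(-452 + z{\left(22 \right)}\right) \left(\frac{1}{\left(118 - -167\right) - 397} + 429\right) = \left(-452 + 22\right) \left(\frac{1}{\left(118 - -167\right) - 397} + 429\right) = - 430 \left(\frac{1}{\left(118 + 167\right) - 397} + 429\right) = - 430 \left(\frac{1}{285 - 397} + 429\right) = - 430 \left(\frac{1}{-112} + 429\right) = - 430 \left(- \frac{1}{112} + 429\right) = \left(-430\right) \frac{48047}{112} = - \frac{10330105}{56}$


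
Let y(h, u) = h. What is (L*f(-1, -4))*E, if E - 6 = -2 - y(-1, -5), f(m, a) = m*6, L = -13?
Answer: 390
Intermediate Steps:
f(m, a) = 6*m
E = 5 (E = 6 + (-2 - 1*(-1)) = 6 + (-2 + 1) = 6 - 1 = 5)
(L*f(-1, -4))*E = -78*(-1)*5 = -13*(-6)*5 = 78*5 = 390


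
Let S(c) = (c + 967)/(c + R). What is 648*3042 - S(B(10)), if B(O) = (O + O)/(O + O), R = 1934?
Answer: 3814301992/1935 ≈ 1.9712e+6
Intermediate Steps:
B(O) = 1 (B(O) = (2*O)/((2*O)) = (2*O)*(1/(2*O)) = 1)
S(c) = (967 + c)/(1934 + c) (S(c) = (c + 967)/(c + 1934) = (967 + c)/(1934 + c))
648*3042 - S(B(10)) = 648*3042 - (967 + 1)/(1934 + 1) = 1971216 - 968/1935 = 3814301992/1935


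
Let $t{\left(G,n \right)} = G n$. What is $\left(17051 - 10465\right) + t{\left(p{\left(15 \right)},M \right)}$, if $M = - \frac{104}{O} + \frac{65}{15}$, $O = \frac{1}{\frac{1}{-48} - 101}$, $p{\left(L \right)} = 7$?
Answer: $\frac{160319}{2} \approx 80160.0$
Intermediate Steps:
$O = - \frac{48}{4849}$ ($O = \frac{1}{- \frac{1}{48} - 101} = \frac{1}{- \frac{4849}{48}} = - \frac{48}{4849} \approx -0.0098989$)
$M = \frac{21021}{2}$ ($M = - \frac{104}{- \frac{48}{4849}} + \frac{65}{15} = \left(-104\right) \left(- \frac{4849}{48}\right) + 65 \cdot \frac{1}{15} = \frac{63037}{6} + \frac{13}{3} = \frac{21021}{2} \approx 10511.0$)
$\left(17051 - 10465\right) + t{\left(p{\left(15 \right)},M \right)} = \left(17051 - 10465\right) + 7 \cdot \frac{21021}{2} = 6586 + \frac{147147}{2} = \frac{160319}{2}$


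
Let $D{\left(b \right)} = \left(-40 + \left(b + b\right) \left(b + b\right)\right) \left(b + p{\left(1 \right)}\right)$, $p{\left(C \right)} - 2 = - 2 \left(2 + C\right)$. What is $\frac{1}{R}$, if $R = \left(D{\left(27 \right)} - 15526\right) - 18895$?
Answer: $\frac{1}{31727} \approx 3.1519 \cdot 10^{-5}$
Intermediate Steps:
$p{\left(C \right)} = -2 - 2 C$ ($p{\left(C \right)} = 2 - 2 \left(2 + C\right) = 2 - \left(4 + 2 C\right) = -2 - 2 C$)
$D{\left(b \right)} = \left(-40 + 4 b^{2}\right) \left(-4 + b\right)$ ($D{\left(b \right)} = \left(-40 + \left(b + b\right) \left(b + b\right)\right) \left(b - 4\right) = \left(-40 + 2 b 2 b\right) \left(b - 4\right) = \left(-40 + 4 b^{2}\right) \left(b - 4\right) = \left(-40 + 4 b^{2}\right) \left(-4 + b\right)$)
$R = 31727$ ($R = \left(\left(160 - 1080 - 16 \cdot 27^{2} + 4 \cdot 27^{3}\right) - 15526\right) - 18895 = \left(\left(160 - 1080 - 11664 + 4 \cdot 19683\right) - 15526\right) - 18895 = \left(\left(160 - 1080 - 11664 + 78732\right) - 15526\right) - 18895 = \left(66148 - 15526\right) - 18895 = 50622 - 18895 = 31727$)
$\frac{1}{R} = \frac{1}{31727}$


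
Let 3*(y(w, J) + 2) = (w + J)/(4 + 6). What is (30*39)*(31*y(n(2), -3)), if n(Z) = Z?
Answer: -73749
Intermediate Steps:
y(w, J) = -2 + J/30 + w/30 (y(w, J) = -2 + ((w + J)/(4 + 6))/3 = -2 + ((J + w)/10)/3 = -2 + ((J + w)*(⅒))/3 = -2 + (J/10 + w/10)/3 = -2 + (J/30 + w/30) = -2 + J/30 + w/30)
(30*39)*(31*y(n(2), -3)) = (30*39)*(31*(-2 + (1/30)*(-3) + (1/30)*2)) = 1170*(31*(-2 - ⅒ + 1/15)) = 1170*(31*(-61/30)) = 1170*(-1891/30) = -73749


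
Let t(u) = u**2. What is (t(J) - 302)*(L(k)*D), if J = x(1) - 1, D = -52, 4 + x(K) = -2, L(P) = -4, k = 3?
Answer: -52624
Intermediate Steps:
x(K) = -6 (x(K) = -4 - 2 = -6)
J = -7 (J = -6 - 1 = -7)
(t(J) - 302)*(L(k)*D) = ((-7)**2 - 302)*(-4*(-52)) = (49 - 302)*208 = -253*208 = -52624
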